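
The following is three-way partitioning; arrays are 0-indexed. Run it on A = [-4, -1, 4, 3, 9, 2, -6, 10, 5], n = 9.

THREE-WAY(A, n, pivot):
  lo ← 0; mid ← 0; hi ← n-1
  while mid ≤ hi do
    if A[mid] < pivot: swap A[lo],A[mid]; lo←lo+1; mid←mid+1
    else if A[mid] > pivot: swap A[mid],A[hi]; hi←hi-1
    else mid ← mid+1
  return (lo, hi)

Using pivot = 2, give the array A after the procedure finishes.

pivot = 2; lo=0, mid=0, hi=8
A[mid]=-4<2: swap A[0],A[0]; lo=1,mid=1 → [-4, -1, 4, 3, 9, 2, -6, 10, 5]
A[mid]=-1<2: swap A[1],A[1]; lo=2,mid=2 → [-4, -1, 4, 3, 9, 2, -6, 10, 5]
A[mid]=4>2: swap A[2],A[8]; hi=7 → [-4, -1, 5, 3, 9, 2, -6, 10, 4]
A[mid]=5>2: swap A[2],A[7]; hi=6 → [-4, -1, 10, 3, 9, 2, -6, 5, 4]
A[mid]=10>2: swap A[2],A[6]; hi=5 → [-4, -1, -6, 3, 9, 2, 10, 5, 4]
A[mid]=-6<2: swap A[2],A[2]; lo=3,mid=3 → [-4, -1, -6, 3, 9, 2, 10, 5, 4]
A[mid]=3>2: swap A[3],A[5]; hi=4 → [-4, -1, -6, 2, 9, 3, 10, 5, 4]
A[mid]=2=2: mid=4
A[mid]=9>2: swap A[4],A[4]; hi=3 → [-4, -1, -6, 2, 9, 3, 10, 5, 4]
end: lo=3, hi=3; A = [-4, -1, -6, 2, 9, 3, 10, 5, 4]

[-4, -1, -6, 2, 9, 3, 10, 5, 4]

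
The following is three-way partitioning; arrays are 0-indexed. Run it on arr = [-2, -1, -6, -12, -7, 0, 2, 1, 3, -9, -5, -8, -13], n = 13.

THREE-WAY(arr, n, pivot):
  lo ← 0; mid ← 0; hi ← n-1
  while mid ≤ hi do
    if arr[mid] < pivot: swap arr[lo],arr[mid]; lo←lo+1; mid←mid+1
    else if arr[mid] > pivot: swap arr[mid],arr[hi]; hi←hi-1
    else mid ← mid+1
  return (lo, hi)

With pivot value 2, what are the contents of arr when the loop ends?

[-2, -1, -6, -12, -7, 0, 1, -13, -9, -5, -8, 2, 3]

lo=0 mid=0 hi=12
-2<2: swap(0,0), lo=1 mid=1 ⇒ [-2, -1, -6, -12, -7, 0, 2, 1, 3, -9, -5, -8, -13]
-1<2: swap(1,1), lo=2 mid=2 ⇒ [-2, -1, -6, -12, -7, 0, 2, 1, 3, -9, -5, -8, -13]
-6<2: swap(2,2), lo=3 mid=3 ⇒ [-2, -1, -6, -12, -7, 0, 2, 1, 3, -9, -5, -8, -13]
-12<2: swap(3,3), lo=4 mid=4 ⇒ [-2, -1, -6, -12, -7, 0, 2, 1, 3, -9, -5, -8, -13]
-7<2: swap(4,4), lo=5 mid=5 ⇒ [-2, -1, -6, -12, -7, 0, 2, 1, 3, -9, -5, -8, -13]
0<2: swap(5,5), lo=6 mid=6 ⇒ [-2, -1, -6, -12, -7, 0, 2, 1, 3, -9, -5, -8, -13]
2=2: mid=7
1<2: swap(6,7), lo=7 mid=8 ⇒ [-2, -1, -6, -12, -7, 0, 1, 2, 3, -9, -5, -8, -13]
3>2: swap(8,12), hi=11 ⇒ [-2, -1, -6, -12, -7, 0, 1, 2, -13, -9, -5, -8, 3]
-13<2: swap(7,8), lo=8 mid=9 ⇒ [-2, -1, -6, -12, -7, 0, 1, -13, 2, -9, -5, -8, 3]
-9<2: swap(8,9), lo=9 mid=10 ⇒ [-2, -1, -6, -12, -7, 0, 1, -13, -9, 2, -5, -8, 3]
-5<2: swap(9,10), lo=10 mid=11 ⇒ [-2, -1, -6, -12, -7, 0, 1, -13, -9, -5, 2, -8, 3]
-8<2: swap(10,11), lo=11 mid=12 ⇒ [-2, -1, -6, -12, -7, 0, 1, -13, -9, -5, -8, 2, 3]
done. lo=11 hi=11; arr=[-2, -1, -6, -12, -7, 0, 1, -13, -9, -5, -8, 2, 3]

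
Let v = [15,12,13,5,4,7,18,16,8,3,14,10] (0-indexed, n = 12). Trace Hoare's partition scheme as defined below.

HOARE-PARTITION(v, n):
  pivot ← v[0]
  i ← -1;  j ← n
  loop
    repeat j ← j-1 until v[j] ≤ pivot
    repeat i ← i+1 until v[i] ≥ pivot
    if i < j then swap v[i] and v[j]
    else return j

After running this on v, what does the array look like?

pivot = v[0] = 15; i = -1, j = 12
j→11 (v[11]=10≤15), i→0 (v[0]=15≥15); i<j, swap → [10,12,13,5,4,7,18,16,8,3,14,15]
j→10 (v[10]=14≤15), i→6 (v[6]=18≥15); i<j, swap → [10,12,13,5,4,7,14,16,8,3,18,15]
j→9 (v[9]=3≤15), i→7 (v[7]=16≥15); i<j, swap → [10,12,13,5,4,7,14,3,8,16,18,15]
j→8, i→9; i≥j, return j=8. v = [10,12,13,5,4,7,14,3,8,16,18,15]

[10,12,13,5,4,7,14,3,8,16,18,15]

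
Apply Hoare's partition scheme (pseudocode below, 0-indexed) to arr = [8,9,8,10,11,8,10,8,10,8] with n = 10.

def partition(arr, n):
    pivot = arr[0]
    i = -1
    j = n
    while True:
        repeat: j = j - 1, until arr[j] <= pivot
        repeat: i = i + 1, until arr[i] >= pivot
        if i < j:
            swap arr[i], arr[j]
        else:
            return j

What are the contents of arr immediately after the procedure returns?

[8,8,8,10,11,8,10,9,10,8]

pivot = arr[0] = 8; i = -1, j = 10
j→9 (arr[9]=8≤8), i→0 (arr[0]=8≥8); i<j, swap → [8,9,8,10,11,8,10,8,10,8]
j→7 (arr[7]=8≤8), i→1 (arr[1]=9≥8); i<j, swap → [8,8,8,10,11,8,10,9,10,8]
j→5 (arr[5]=8≤8), i→2 (arr[2]=8≥8); i<j, swap → [8,8,8,10,11,8,10,9,10,8]
j→2, i→3; i≥j, return j=2. arr = [8,8,8,10,11,8,10,9,10,8]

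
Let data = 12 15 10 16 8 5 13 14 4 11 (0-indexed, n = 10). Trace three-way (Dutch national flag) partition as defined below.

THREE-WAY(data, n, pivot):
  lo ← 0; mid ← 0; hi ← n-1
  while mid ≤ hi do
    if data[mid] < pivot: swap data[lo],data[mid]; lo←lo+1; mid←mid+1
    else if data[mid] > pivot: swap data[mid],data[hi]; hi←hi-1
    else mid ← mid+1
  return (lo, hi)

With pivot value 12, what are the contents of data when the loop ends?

11 10 4 8 5 12 14 13 16 15

pivot = 12; lo=0, mid=0, hi=9
data[mid]=12=12: mid=1
data[mid]=15>12: swap data[1],data[9]; hi=8 → 12 11 10 16 8 5 13 14 4 15
data[mid]=11<12: swap data[0],data[1]; lo=1,mid=2 → 11 12 10 16 8 5 13 14 4 15
data[mid]=10<12: swap data[1],data[2]; lo=2,mid=3 → 11 10 12 16 8 5 13 14 4 15
data[mid]=16>12: swap data[3],data[8]; hi=7 → 11 10 12 4 8 5 13 14 16 15
data[mid]=4<12: swap data[2],data[3]; lo=3,mid=4 → 11 10 4 12 8 5 13 14 16 15
data[mid]=8<12: swap data[3],data[4]; lo=4,mid=5 → 11 10 4 8 12 5 13 14 16 15
data[mid]=5<12: swap data[4],data[5]; lo=5,mid=6 → 11 10 4 8 5 12 13 14 16 15
data[mid]=13>12: swap data[6],data[7]; hi=6 → 11 10 4 8 5 12 14 13 16 15
data[mid]=14>12: swap data[6],data[6]; hi=5 → 11 10 4 8 5 12 14 13 16 15
end: lo=5, hi=5; data = 11 10 4 8 5 12 14 13 16 15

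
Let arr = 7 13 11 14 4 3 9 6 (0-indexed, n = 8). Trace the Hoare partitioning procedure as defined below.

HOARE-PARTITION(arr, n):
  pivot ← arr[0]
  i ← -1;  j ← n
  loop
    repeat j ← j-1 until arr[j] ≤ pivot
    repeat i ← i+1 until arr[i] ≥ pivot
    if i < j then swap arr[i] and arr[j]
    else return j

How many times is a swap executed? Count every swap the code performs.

3

pivot=7
j stops at 7 (6), i stops at 0 (7); swap ⇒ 6 13 11 14 4 3 9 7
j stops at 5 (3), i stops at 1 (13); swap ⇒ 6 3 11 14 4 13 9 7
j stops at 4 (4), i stops at 2 (11); swap ⇒ 6 3 4 14 11 13 9 7
j stops at 2, i stops at 3; i≥j ⇒ return 2. arr=6 3 4 14 11 13 9 7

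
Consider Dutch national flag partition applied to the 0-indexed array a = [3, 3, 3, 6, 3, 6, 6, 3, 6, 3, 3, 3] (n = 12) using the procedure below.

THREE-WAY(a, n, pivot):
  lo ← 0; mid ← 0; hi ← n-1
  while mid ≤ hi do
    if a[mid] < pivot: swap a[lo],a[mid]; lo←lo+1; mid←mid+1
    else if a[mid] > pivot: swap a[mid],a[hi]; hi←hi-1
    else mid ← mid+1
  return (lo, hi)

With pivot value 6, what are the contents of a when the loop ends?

[3, 3, 3, 3, 3, 3, 3, 3, 6, 6, 6, 6]

pivot = 6; lo=0, mid=0, hi=11
a[mid]=3<6: swap a[0],a[0]; lo=1,mid=1 → [3, 3, 3, 6, 3, 6, 6, 3, 6, 3, 3, 3]
a[mid]=3<6: swap a[1],a[1]; lo=2,mid=2 → [3, 3, 3, 6, 3, 6, 6, 3, 6, 3, 3, 3]
a[mid]=3<6: swap a[2],a[2]; lo=3,mid=3 → [3, 3, 3, 6, 3, 6, 6, 3, 6, 3, 3, 3]
a[mid]=6=6: mid=4
a[mid]=3<6: swap a[3],a[4]; lo=4,mid=5 → [3, 3, 3, 3, 6, 6, 6, 3, 6, 3, 3, 3]
a[mid]=6=6: mid=6
a[mid]=6=6: mid=7
a[mid]=3<6: swap a[4],a[7]; lo=5,mid=8 → [3, 3, 3, 3, 3, 6, 6, 6, 6, 3, 3, 3]
a[mid]=6=6: mid=9
a[mid]=3<6: swap a[5],a[9]; lo=6,mid=10 → [3, 3, 3, 3, 3, 3, 6, 6, 6, 6, 3, 3]
a[mid]=3<6: swap a[6],a[10]; lo=7,mid=11 → [3, 3, 3, 3, 3, 3, 3, 6, 6, 6, 6, 3]
a[mid]=3<6: swap a[7],a[11]; lo=8,mid=12 → [3, 3, 3, 3, 3, 3, 3, 3, 6, 6, 6, 6]
end: lo=8, hi=11; a = [3, 3, 3, 3, 3, 3, 3, 3, 6, 6, 6, 6]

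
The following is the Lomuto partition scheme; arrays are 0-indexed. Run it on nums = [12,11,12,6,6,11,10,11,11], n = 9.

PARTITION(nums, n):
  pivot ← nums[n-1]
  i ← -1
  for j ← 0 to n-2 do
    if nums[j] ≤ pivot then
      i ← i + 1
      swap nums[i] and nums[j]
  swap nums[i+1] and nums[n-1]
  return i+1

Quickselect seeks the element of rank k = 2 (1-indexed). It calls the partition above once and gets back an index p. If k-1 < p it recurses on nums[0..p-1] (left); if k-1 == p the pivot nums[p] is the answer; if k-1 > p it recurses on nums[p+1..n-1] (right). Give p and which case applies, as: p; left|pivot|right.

6; left

pivot = nums[8] = 11; i = -1
j=0: nums[0]=12 > 11 → no swap
j=1: nums[1]=11 ≤ 11 → i=0, swap nums[0],nums[1] → [11,12,12,6,6,11,10,11,11]
j=2: nums[2]=12 > 11 → no swap
j=3: nums[3]=6 ≤ 11 → i=1, swap nums[1],nums[3] → [11,6,12,12,6,11,10,11,11]
j=4: nums[4]=6 ≤ 11 → i=2, swap nums[2],nums[4] → [11,6,6,12,12,11,10,11,11]
j=5: nums[5]=11 ≤ 11 → i=3, swap nums[3],nums[5] → [11,6,6,11,12,12,10,11,11]
j=6: nums[6]=10 ≤ 11 → i=4, swap nums[4],nums[6] → [11,6,6,11,10,12,12,11,11]
j=7: nums[7]=11 ≤ 11 → i=5, swap nums[5],nums[7] → [11,6,6,11,10,11,12,12,11]
final swap nums[6],nums[8] → [11,6,6,11,10,11,11,12,12]; return 6
p = 6; k-1 = 1 < 6 ⇒ left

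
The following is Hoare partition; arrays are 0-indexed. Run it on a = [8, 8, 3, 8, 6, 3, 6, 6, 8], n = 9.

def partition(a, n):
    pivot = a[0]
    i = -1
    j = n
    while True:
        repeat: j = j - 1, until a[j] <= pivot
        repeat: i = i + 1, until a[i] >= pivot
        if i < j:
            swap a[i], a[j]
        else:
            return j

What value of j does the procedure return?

pivot = a[0] = 8; i = -1, j = 9
j→8 (a[8]=8≤8), i→0 (a[0]=8≥8); i<j, swap → [8, 8, 3, 8, 6, 3, 6, 6, 8]
j→7 (a[7]=6≤8), i→1 (a[1]=8≥8); i<j, swap → [8, 6, 3, 8, 6, 3, 6, 8, 8]
j→6 (a[6]=6≤8), i→3 (a[3]=8≥8); i<j, swap → [8, 6, 3, 6, 6, 3, 8, 8, 8]
j→5, i→6; i≥j, return j=5. a = [8, 6, 3, 6, 6, 3, 8, 8, 8]

5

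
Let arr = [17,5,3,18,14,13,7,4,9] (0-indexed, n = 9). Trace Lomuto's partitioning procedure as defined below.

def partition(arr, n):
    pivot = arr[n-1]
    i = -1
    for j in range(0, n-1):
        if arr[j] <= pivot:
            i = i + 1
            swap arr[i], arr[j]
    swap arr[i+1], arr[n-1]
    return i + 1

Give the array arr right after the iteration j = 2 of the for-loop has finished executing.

pivot=9, i=-1
j=0: 17>9, skip
j=1: 5≤9, i=0, swap(0,1) ⇒ [5,17,3,18,14,13,7,4,9]
j=2: 3≤9, i=1, swap(1,2) ⇒ [5,3,17,18,14,13,7,4,9]
(after j=2) arr = [5,3,17,18,14,13,7,4,9]

[5,3,17,18,14,13,7,4,9]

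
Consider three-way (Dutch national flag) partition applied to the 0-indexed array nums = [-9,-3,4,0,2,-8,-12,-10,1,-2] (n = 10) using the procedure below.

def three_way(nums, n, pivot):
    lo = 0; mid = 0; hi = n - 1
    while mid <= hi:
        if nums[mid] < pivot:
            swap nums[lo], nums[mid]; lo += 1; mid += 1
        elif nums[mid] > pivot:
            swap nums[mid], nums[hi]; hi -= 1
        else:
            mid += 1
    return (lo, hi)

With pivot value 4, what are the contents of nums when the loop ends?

[-9,-3,0,2,-8,-12,-10,1,-2,4]

lo=0 mid=0 hi=9
-9<4: swap(0,0), lo=1 mid=1 ⇒ [-9,-3,4,0,2,-8,-12,-10,1,-2]
-3<4: swap(1,1), lo=2 mid=2 ⇒ [-9,-3,4,0,2,-8,-12,-10,1,-2]
4=4: mid=3
0<4: swap(2,3), lo=3 mid=4 ⇒ [-9,-3,0,4,2,-8,-12,-10,1,-2]
2<4: swap(3,4), lo=4 mid=5 ⇒ [-9,-3,0,2,4,-8,-12,-10,1,-2]
-8<4: swap(4,5), lo=5 mid=6 ⇒ [-9,-3,0,2,-8,4,-12,-10,1,-2]
-12<4: swap(5,6), lo=6 mid=7 ⇒ [-9,-3,0,2,-8,-12,4,-10,1,-2]
-10<4: swap(6,7), lo=7 mid=8 ⇒ [-9,-3,0,2,-8,-12,-10,4,1,-2]
1<4: swap(7,8), lo=8 mid=9 ⇒ [-9,-3,0,2,-8,-12,-10,1,4,-2]
-2<4: swap(8,9), lo=9 mid=10 ⇒ [-9,-3,0,2,-8,-12,-10,1,-2,4]
done. lo=9 hi=9; nums=[-9,-3,0,2,-8,-12,-10,1,-2,4]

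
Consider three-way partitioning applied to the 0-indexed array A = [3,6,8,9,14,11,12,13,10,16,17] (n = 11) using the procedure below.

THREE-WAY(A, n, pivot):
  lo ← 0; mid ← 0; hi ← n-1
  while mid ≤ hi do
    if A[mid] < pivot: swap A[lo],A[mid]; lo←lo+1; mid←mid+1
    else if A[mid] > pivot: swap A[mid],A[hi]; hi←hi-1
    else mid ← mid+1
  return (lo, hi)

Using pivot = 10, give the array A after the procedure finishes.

pivot = 10; lo=0, mid=0, hi=10
A[mid]=3<10: swap A[0],A[0]; lo=1,mid=1 → [3,6,8,9,14,11,12,13,10,16,17]
A[mid]=6<10: swap A[1],A[1]; lo=2,mid=2 → [3,6,8,9,14,11,12,13,10,16,17]
A[mid]=8<10: swap A[2],A[2]; lo=3,mid=3 → [3,6,8,9,14,11,12,13,10,16,17]
A[mid]=9<10: swap A[3],A[3]; lo=4,mid=4 → [3,6,8,9,14,11,12,13,10,16,17]
A[mid]=14>10: swap A[4],A[10]; hi=9 → [3,6,8,9,17,11,12,13,10,16,14]
A[mid]=17>10: swap A[4],A[9]; hi=8 → [3,6,8,9,16,11,12,13,10,17,14]
A[mid]=16>10: swap A[4],A[8]; hi=7 → [3,6,8,9,10,11,12,13,16,17,14]
A[mid]=10=10: mid=5
A[mid]=11>10: swap A[5],A[7]; hi=6 → [3,6,8,9,10,13,12,11,16,17,14]
A[mid]=13>10: swap A[5],A[6]; hi=5 → [3,6,8,9,10,12,13,11,16,17,14]
A[mid]=12>10: swap A[5],A[5]; hi=4 → [3,6,8,9,10,12,13,11,16,17,14]
end: lo=4, hi=4; A = [3,6,8,9,10,12,13,11,16,17,14]

[3,6,8,9,10,12,13,11,16,17,14]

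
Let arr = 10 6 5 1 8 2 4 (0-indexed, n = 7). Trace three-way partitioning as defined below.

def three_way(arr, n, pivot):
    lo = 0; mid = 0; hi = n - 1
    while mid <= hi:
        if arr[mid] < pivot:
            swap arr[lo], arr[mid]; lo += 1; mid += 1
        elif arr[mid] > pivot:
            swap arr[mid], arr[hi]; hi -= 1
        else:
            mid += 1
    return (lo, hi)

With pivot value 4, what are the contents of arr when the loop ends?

pivot = 4; lo=0, mid=0, hi=6
arr[mid]=10>4: swap arr[0],arr[6]; hi=5 → 4 6 5 1 8 2 10
arr[mid]=4=4: mid=1
arr[mid]=6>4: swap arr[1],arr[5]; hi=4 → 4 2 5 1 8 6 10
arr[mid]=2<4: swap arr[0],arr[1]; lo=1,mid=2 → 2 4 5 1 8 6 10
arr[mid]=5>4: swap arr[2],arr[4]; hi=3 → 2 4 8 1 5 6 10
arr[mid]=8>4: swap arr[2],arr[3]; hi=2 → 2 4 1 8 5 6 10
arr[mid]=1<4: swap arr[1],arr[2]; lo=2,mid=3 → 2 1 4 8 5 6 10
end: lo=2, hi=2; arr = 2 1 4 8 5 6 10

2 1 4 8 5 6 10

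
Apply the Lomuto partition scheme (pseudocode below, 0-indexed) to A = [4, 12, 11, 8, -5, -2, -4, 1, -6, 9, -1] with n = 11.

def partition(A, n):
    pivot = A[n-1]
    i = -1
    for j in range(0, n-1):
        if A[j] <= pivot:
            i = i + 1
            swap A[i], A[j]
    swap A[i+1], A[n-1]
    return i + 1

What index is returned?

4

pivot = A[10] = -1; i = -1
j=0: A[0]=4 > -1 → no swap
j=1: A[1]=12 > -1 → no swap
j=2: A[2]=11 > -1 → no swap
j=3: A[3]=8 > -1 → no swap
j=4: A[4]=-5 ≤ -1 → i=0, swap A[0],A[4] → [-5, 12, 11, 8, 4, -2, -4, 1, -6, 9, -1]
j=5: A[5]=-2 ≤ -1 → i=1, swap A[1],A[5] → [-5, -2, 11, 8, 4, 12, -4, 1, -6, 9, -1]
j=6: A[6]=-4 ≤ -1 → i=2, swap A[2],A[6] → [-5, -2, -4, 8, 4, 12, 11, 1, -6, 9, -1]
j=7: A[7]=1 > -1 → no swap
j=8: A[8]=-6 ≤ -1 → i=3, swap A[3],A[8] → [-5, -2, -4, -6, 4, 12, 11, 1, 8, 9, -1]
j=9: A[9]=9 > -1 → no swap
final swap A[4],A[10] → [-5, -2, -4, -6, -1, 12, 11, 1, 8, 9, 4]; return 4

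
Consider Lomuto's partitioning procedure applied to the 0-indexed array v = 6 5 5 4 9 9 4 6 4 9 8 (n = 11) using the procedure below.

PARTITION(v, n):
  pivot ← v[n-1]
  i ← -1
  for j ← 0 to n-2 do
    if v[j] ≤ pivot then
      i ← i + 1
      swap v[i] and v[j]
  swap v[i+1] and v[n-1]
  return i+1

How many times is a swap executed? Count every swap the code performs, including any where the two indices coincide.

pivot = v[10] = 8; i = -1
j=0: v[0]=6 ≤ 8 → i=0, swap v[0],v[0] (no change) → 6 5 5 4 9 9 4 6 4 9 8
j=1: v[1]=5 ≤ 8 → i=1, swap v[1],v[1] (no change) → 6 5 5 4 9 9 4 6 4 9 8
j=2: v[2]=5 ≤ 8 → i=2, swap v[2],v[2] (no change) → 6 5 5 4 9 9 4 6 4 9 8
j=3: v[3]=4 ≤ 8 → i=3, swap v[3],v[3] (no change) → 6 5 5 4 9 9 4 6 4 9 8
j=4: v[4]=9 > 8 → no swap
j=5: v[5]=9 > 8 → no swap
j=6: v[6]=4 ≤ 8 → i=4, swap v[4],v[6] → 6 5 5 4 4 9 9 6 4 9 8
j=7: v[7]=6 ≤ 8 → i=5, swap v[5],v[7] → 6 5 5 4 4 6 9 9 4 9 8
j=8: v[8]=4 ≤ 8 → i=6, swap v[6],v[8] → 6 5 5 4 4 6 4 9 9 9 8
j=9: v[9]=9 > 8 → no swap
final swap v[7],v[10] → 6 5 5 4 4 6 4 8 9 9 9; return 7

8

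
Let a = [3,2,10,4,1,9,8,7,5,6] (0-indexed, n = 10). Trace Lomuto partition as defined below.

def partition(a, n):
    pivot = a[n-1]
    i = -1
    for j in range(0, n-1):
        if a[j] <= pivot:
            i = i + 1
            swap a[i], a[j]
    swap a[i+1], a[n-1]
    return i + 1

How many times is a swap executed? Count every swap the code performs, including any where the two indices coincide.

6

pivot = a[9] = 6; i = -1
j=0: a[0]=3 ≤ 6 → i=0, swap a[0],a[0] (no change) → [3,2,10,4,1,9,8,7,5,6]
j=1: a[1]=2 ≤ 6 → i=1, swap a[1],a[1] (no change) → [3,2,10,4,1,9,8,7,5,6]
j=2: a[2]=10 > 6 → no swap
j=3: a[3]=4 ≤ 6 → i=2, swap a[2],a[3] → [3,2,4,10,1,9,8,7,5,6]
j=4: a[4]=1 ≤ 6 → i=3, swap a[3],a[4] → [3,2,4,1,10,9,8,7,5,6]
j=5: a[5]=9 > 6 → no swap
j=6: a[6]=8 > 6 → no swap
j=7: a[7]=7 > 6 → no swap
j=8: a[8]=5 ≤ 6 → i=4, swap a[4],a[8] → [3,2,4,1,5,9,8,7,10,6]
final swap a[5],a[9] → [3,2,4,1,5,6,8,7,10,9]; return 5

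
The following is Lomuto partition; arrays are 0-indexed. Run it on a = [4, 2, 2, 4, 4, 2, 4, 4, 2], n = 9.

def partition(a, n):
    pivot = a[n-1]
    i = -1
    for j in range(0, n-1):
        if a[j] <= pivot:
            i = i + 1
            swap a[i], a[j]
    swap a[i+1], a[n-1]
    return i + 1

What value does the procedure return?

pivot=2, i=-1
j=0: 4>2, skip
j=1: 2≤2, i=0, swap(0,1) ⇒ [2, 4, 2, 4, 4, 2, 4, 4, 2]
j=2: 2≤2, i=1, swap(1,2) ⇒ [2, 2, 4, 4, 4, 2, 4, 4, 2]
j=3: 4>2, skip
j=4: 4>2, skip
j=5: 2≤2, i=2, swap(2,5) ⇒ [2, 2, 2, 4, 4, 4, 4, 4, 2]
j=6: 4>2, skip
j=7: 4>2, skip
swap(3,8) ⇒ [2, 2, 2, 2, 4, 4, 4, 4, 4]; return 3

3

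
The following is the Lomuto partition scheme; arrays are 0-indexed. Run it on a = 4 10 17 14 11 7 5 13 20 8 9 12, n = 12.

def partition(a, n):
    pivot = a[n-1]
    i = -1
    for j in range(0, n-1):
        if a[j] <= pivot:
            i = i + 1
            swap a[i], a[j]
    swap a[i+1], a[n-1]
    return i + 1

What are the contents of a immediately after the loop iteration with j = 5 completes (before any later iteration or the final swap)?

pivot=12, i=-1
j=0: 4≤12, i=0, swap(0,0) ⇒ 4 10 17 14 11 7 5 13 20 8 9 12
j=1: 10≤12, i=1, swap(1,1) ⇒ 4 10 17 14 11 7 5 13 20 8 9 12
j=2: 17>12, skip
j=3: 14>12, skip
j=4: 11≤12, i=2, swap(2,4) ⇒ 4 10 11 14 17 7 5 13 20 8 9 12
j=5: 7≤12, i=3, swap(3,5) ⇒ 4 10 11 7 17 14 5 13 20 8 9 12
(after j=5) a = 4 10 11 7 17 14 5 13 20 8 9 12

4 10 11 7 17 14 5 13 20 8 9 12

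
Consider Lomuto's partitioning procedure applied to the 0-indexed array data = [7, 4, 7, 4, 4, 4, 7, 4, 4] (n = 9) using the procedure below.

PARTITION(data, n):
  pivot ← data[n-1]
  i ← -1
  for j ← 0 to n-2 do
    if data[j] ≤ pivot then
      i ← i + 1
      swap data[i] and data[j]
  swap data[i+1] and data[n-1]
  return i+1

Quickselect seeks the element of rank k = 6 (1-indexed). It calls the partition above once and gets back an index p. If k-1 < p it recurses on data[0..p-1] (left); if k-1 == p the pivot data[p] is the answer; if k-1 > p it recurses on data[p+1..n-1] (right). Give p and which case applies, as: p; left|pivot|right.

pivot = data[8] = 4; i = -1
j=0: data[0]=7 > 4 → no swap
j=1: data[1]=4 ≤ 4 → i=0, swap data[0],data[1] → [4, 7, 7, 4, 4, 4, 7, 4, 4]
j=2: data[2]=7 > 4 → no swap
j=3: data[3]=4 ≤ 4 → i=1, swap data[1],data[3] → [4, 4, 7, 7, 4, 4, 7, 4, 4]
j=4: data[4]=4 ≤ 4 → i=2, swap data[2],data[4] → [4, 4, 4, 7, 7, 4, 7, 4, 4]
j=5: data[5]=4 ≤ 4 → i=3, swap data[3],data[5] → [4, 4, 4, 4, 7, 7, 7, 4, 4]
j=6: data[6]=7 > 4 → no swap
j=7: data[7]=4 ≤ 4 → i=4, swap data[4],data[7] → [4, 4, 4, 4, 4, 7, 7, 7, 4]
final swap data[5],data[8] → [4, 4, 4, 4, 4, 4, 7, 7, 7]; return 5
p = 5; k-1 = 5 == 5 ⇒ pivot

5; pivot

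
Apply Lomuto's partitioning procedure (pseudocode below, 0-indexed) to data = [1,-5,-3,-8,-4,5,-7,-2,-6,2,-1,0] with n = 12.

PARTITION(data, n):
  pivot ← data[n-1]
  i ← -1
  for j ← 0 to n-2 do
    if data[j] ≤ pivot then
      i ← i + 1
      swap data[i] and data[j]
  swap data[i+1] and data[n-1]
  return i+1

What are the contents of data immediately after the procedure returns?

[-5,-3,-8,-4,-7,-2,-6,-1,0,2,5,1]

pivot=0, i=-1
j=0: 1>0, skip
j=1: -5≤0, i=0, swap(0,1) ⇒ [-5,1,-3,-8,-4,5,-7,-2,-6,2,-1,0]
j=2: -3≤0, i=1, swap(1,2) ⇒ [-5,-3,1,-8,-4,5,-7,-2,-6,2,-1,0]
j=3: -8≤0, i=2, swap(2,3) ⇒ [-5,-3,-8,1,-4,5,-7,-2,-6,2,-1,0]
j=4: -4≤0, i=3, swap(3,4) ⇒ [-5,-3,-8,-4,1,5,-7,-2,-6,2,-1,0]
j=5: 5>0, skip
j=6: -7≤0, i=4, swap(4,6) ⇒ [-5,-3,-8,-4,-7,5,1,-2,-6,2,-1,0]
j=7: -2≤0, i=5, swap(5,7) ⇒ [-5,-3,-8,-4,-7,-2,1,5,-6,2,-1,0]
j=8: -6≤0, i=6, swap(6,8) ⇒ [-5,-3,-8,-4,-7,-2,-6,5,1,2,-1,0]
j=9: 2>0, skip
j=10: -1≤0, i=7, swap(7,10) ⇒ [-5,-3,-8,-4,-7,-2,-6,-1,1,2,5,0]
swap(8,11) ⇒ [-5,-3,-8,-4,-7,-2,-6,-1,0,2,5,1]; return 8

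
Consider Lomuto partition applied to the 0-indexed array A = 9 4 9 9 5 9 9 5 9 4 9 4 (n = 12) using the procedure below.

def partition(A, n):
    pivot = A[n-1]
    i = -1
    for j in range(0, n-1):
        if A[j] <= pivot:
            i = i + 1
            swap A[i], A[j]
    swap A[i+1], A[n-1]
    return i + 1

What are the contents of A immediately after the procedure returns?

pivot = A[11] = 4; i = -1
j=0: A[0]=9 > 4 → no swap
j=1: A[1]=4 ≤ 4 → i=0, swap A[0],A[1] → 4 9 9 9 5 9 9 5 9 4 9 4
j=2: A[2]=9 > 4 → no swap
j=3: A[3]=9 > 4 → no swap
j=4: A[4]=5 > 4 → no swap
j=5: A[5]=9 > 4 → no swap
j=6: A[6]=9 > 4 → no swap
j=7: A[7]=5 > 4 → no swap
j=8: A[8]=9 > 4 → no swap
j=9: A[9]=4 ≤ 4 → i=1, swap A[1],A[9] → 4 4 9 9 5 9 9 5 9 9 9 4
j=10: A[10]=9 > 4 → no swap
final swap A[2],A[11] → 4 4 4 9 5 9 9 5 9 9 9 9; return 2

4 4 4 9 5 9 9 5 9 9 9 9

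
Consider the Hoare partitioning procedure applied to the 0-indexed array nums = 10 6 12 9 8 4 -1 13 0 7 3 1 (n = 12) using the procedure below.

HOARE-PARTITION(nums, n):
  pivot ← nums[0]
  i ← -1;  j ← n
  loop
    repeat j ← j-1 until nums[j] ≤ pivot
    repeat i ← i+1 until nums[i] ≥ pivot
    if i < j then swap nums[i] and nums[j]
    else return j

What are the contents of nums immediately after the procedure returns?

pivot = nums[0] = 10; i = -1, j = 12
j→11 (nums[11]=1≤10), i→0 (nums[0]=10≥10); i<j, swap → 1 6 12 9 8 4 -1 13 0 7 3 10
j→10 (nums[10]=3≤10), i→2 (nums[2]=12≥10); i<j, swap → 1 6 3 9 8 4 -1 13 0 7 12 10
j→9 (nums[9]=7≤10), i→7 (nums[7]=13≥10); i<j, swap → 1 6 3 9 8 4 -1 7 0 13 12 10
j→8, i→9; i≥j, return j=8. nums = 1 6 3 9 8 4 -1 7 0 13 12 10

1 6 3 9 8 4 -1 7 0 13 12 10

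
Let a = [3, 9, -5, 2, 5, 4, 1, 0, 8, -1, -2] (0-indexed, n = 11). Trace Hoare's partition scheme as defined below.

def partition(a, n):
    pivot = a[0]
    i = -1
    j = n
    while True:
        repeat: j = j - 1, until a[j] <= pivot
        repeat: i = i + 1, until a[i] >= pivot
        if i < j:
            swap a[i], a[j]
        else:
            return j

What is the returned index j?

5

pivot=3
j stops at 10 (-2), i stops at 0 (3); swap ⇒ [-2, 9, -5, 2, 5, 4, 1, 0, 8, -1, 3]
j stops at 9 (-1), i stops at 1 (9); swap ⇒ [-2, -1, -5, 2, 5, 4, 1, 0, 8, 9, 3]
j stops at 7 (0), i stops at 4 (5); swap ⇒ [-2, -1, -5, 2, 0, 4, 1, 5, 8, 9, 3]
j stops at 6 (1), i stops at 5 (4); swap ⇒ [-2, -1, -5, 2, 0, 1, 4, 5, 8, 9, 3]
j stops at 5, i stops at 6; i≥j ⇒ return 5. a=[-2, -1, -5, 2, 0, 1, 4, 5, 8, 9, 3]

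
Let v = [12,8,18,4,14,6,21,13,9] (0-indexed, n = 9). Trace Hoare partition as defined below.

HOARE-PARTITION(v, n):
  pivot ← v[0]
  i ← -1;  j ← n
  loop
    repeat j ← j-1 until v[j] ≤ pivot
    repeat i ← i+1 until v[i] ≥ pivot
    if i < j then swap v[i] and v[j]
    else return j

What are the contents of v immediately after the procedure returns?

[9,8,6,4,14,18,21,13,12]

pivot = v[0] = 12; i = -1, j = 9
j→8 (v[8]=9≤12), i→0 (v[0]=12≥12); i<j, swap → [9,8,18,4,14,6,21,13,12]
j→5 (v[5]=6≤12), i→2 (v[2]=18≥12); i<j, swap → [9,8,6,4,14,18,21,13,12]
j→3, i→4; i≥j, return j=3. v = [9,8,6,4,14,18,21,13,12]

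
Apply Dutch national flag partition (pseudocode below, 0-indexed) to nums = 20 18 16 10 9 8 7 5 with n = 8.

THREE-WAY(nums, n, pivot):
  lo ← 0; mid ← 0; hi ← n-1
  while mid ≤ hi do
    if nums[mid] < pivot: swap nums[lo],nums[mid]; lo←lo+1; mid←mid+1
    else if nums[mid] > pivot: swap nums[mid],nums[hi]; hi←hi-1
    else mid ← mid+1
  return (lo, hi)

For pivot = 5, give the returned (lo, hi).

(0, 0)

lo=0 mid=0 hi=7
20>5: swap(0,7), hi=6 ⇒ 5 18 16 10 9 8 7 20
5=5: mid=1
18>5: swap(1,6), hi=5 ⇒ 5 7 16 10 9 8 18 20
7>5: swap(1,5), hi=4 ⇒ 5 8 16 10 9 7 18 20
8>5: swap(1,4), hi=3 ⇒ 5 9 16 10 8 7 18 20
9>5: swap(1,3), hi=2 ⇒ 5 10 16 9 8 7 18 20
10>5: swap(1,2), hi=1 ⇒ 5 16 10 9 8 7 18 20
16>5: swap(1,1), hi=0 ⇒ 5 16 10 9 8 7 18 20
done. lo=0 hi=0; nums=5 16 10 9 8 7 18 20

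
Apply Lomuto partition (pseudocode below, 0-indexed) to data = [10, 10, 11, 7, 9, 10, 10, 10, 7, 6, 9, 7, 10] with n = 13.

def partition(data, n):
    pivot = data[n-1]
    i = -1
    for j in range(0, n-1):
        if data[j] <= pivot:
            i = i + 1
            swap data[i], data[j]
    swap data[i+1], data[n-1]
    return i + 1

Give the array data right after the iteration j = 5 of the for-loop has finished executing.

[10, 10, 7, 9, 10, 11, 10, 10, 7, 6, 9, 7, 10]

pivot=10, i=-1
j=0: 10≤10, i=0, swap(0,0) ⇒ [10, 10, 11, 7, 9, 10, 10, 10, 7, 6, 9, 7, 10]
j=1: 10≤10, i=1, swap(1,1) ⇒ [10, 10, 11, 7, 9, 10, 10, 10, 7, 6, 9, 7, 10]
j=2: 11>10, skip
j=3: 7≤10, i=2, swap(2,3) ⇒ [10, 10, 7, 11, 9, 10, 10, 10, 7, 6, 9, 7, 10]
j=4: 9≤10, i=3, swap(3,4) ⇒ [10, 10, 7, 9, 11, 10, 10, 10, 7, 6, 9, 7, 10]
j=5: 10≤10, i=4, swap(4,5) ⇒ [10, 10, 7, 9, 10, 11, 10, 10, 7, 6, 9, 7, 10]
(after j=5) data = [10, 10, 7, 9, 10, 11, 10, 10, 7, 6, 9, 7, 10]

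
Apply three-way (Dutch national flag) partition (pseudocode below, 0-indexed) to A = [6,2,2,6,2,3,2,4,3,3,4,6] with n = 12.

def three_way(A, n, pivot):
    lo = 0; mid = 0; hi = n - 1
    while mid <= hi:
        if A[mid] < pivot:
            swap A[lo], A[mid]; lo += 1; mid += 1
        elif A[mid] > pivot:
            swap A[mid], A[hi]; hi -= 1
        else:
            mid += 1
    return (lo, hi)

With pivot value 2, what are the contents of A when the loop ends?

[2,2,2,2,3,6,4,3,3,4,6,6]

lo=0 mid=0 hi=11
6>2: swap(0,11), hi=10 ⇒ [6,2,2,6,2,3,2,4,3,3,4,6]
6>2: swap(0,10), hi=9 ⇒ [4,2,2,6,2,3,2,4,3,3,6,6]
4>2: swap(0,9), hi=8 ⇒ [3,2,2,6,2,3,2,4,3,4,6,6]
3>2: swap(0,8), hi=7 ⇒ [3,2,2,6,2,3,2,4,3,4,6,6]
3>2: swap(0,7), hi=6 ⇒ [4,2,2,6,2,3,2,3,3,4,6,6]
4>2: swap(0,6), hi=5 ⇒ [2,2,2,6,2,3,4,3,3,4,6,6]
2=2: mid=1
2=2: mid=2
2=2: mid=3
6>2: swap(3,5), hi=4 ⇒ [2,2,2,3,2,6,4,3,3,4,6,6]
3>2: swap(3,4), hi=3 ⇒ [2,2,2,2,3,6,4,3,3,4,6,6]
2=2: mid=4
done. lo=0 hi=3; A=[2,2,2,2,3,6,4,3,3,4,6,6]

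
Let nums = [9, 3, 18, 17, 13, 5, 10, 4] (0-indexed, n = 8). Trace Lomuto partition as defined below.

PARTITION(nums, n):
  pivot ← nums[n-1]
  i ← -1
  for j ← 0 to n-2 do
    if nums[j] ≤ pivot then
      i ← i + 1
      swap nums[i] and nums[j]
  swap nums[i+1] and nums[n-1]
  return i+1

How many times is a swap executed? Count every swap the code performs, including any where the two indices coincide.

pivot=4, i=-1
j=0: 9>4, skip
j=1: 3≤4, i=0, swap(0,1) ⇒ [3, 9, 18, 17, 13, 5, 10, 4]
j=2: 18>4, skip
j=3: 17>4, skip
j=4: 13>4, skip
j=5: 5>4, skip
j=6: 10>4, skip
swap(1,7) ⇒ [3, 4, 18, 17, 13, 5, 10, 9]; return 1

2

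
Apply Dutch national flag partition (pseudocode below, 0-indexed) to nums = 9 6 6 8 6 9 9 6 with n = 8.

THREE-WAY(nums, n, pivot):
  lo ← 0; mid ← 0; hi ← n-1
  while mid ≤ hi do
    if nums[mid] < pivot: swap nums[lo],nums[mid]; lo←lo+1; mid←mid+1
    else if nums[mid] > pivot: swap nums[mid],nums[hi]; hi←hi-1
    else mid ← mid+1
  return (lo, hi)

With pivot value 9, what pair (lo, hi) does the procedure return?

pivot = 9; lo=0, mid=0, hi=7
nums[mid]=9=9: mid=1
nums[mid]=6<9: swap nums[0],nums[1]; lo=1,mid=2 → 6 9 6 8 6 9 9 6
nums[mid]=6<9: swap nums[1],nums[2]; lo=2,mid=3 → 6 6 9 8 6 9 9 6
nums[mid]=8<9: swap nums[2],nums[3]; lo=3,mid=4 → 6 6 8 9 6 9 9 6
nums[mid]=6<9: swap nums[3],nums[4]; lo=4,mid=5 → 6 6 8 6 9 9 9 6
nums[mid]=9=9: mid=6
nums[mid]=9=9: mid=7
nums[mid]=6<9: swap nums[4],nums[7]; lo=5,mid=8 → 6 6 8 6 6 9 9 9
end: lo=5, hi=7; nums = 6 6 8 6 6 9 9 9

(5, 7)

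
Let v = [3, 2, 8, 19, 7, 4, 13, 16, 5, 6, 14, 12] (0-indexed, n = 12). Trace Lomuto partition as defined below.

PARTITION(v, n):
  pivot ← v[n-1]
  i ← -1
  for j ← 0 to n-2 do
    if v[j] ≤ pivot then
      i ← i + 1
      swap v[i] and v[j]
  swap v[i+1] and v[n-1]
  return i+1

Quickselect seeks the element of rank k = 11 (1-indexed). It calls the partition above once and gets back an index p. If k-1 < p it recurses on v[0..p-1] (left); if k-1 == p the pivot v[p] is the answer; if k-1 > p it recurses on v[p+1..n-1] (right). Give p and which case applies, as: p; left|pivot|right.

7; right

pivot = v[11] = 12; i = -1
j=0: v[0]=3 ≤ 12 → i=0, swap v[0],v[0] (no change) → [3, 2, 8, 19, 7, 4, 13, 16, 5, 6, 14, 12]
j=1: v[1]=2 ≤ 12 → i=1, swap v[1],v[1] (no change) → [3, 2, 8, 19, 7, 4, 13, 16, 5, 6, 14, 12]
j=2: v[2]=8 ≤ 12 → i=2, swap v[2],v[2] (no change) → [3, 2, 8, 19, 7, 4, 13, 16, 5, 6, 14, 12]
j=3: v[3]=19 > 12 → no swap
j=4: v[4]=7 ≤ 12 → i=3, swap v[3],v[4] → [3, 2, 8, 7, 19, 4, 13, 16, 5, 6, 14, 12]
j=5: v[5]=4 ≤ 12 → i=4, swap v[4],v[5] → [3, 2, 8, 7, 4, 19, 13, 16, 5, 6, 14, 12]
j=6: v[6]=13 > 12 → no swap
j=7: v[7]=16 > 12 → no swap
j=8: v[8]=5 ≤ 12 → i=5, swap v[5],v[8] → [3, 2, 8, 7, 4, 5, 13, 16, 19, 6, 14, 12]
j=9: v[9]=6 ≤ 12 → i=6, swap v[6],v[9] → [3, 2, 8, 7, 4, 5, 6, 16, 19, 13, 14, 12]
j=10: v[10]=14 > 12 → no swap
final swap v[7],v[11] → [3, 2, 8, 7, 4, 5, 6, 12, 19, 13, 14, 16]; return 7
p = 7; k-1 = 10 > 7 ⇒ right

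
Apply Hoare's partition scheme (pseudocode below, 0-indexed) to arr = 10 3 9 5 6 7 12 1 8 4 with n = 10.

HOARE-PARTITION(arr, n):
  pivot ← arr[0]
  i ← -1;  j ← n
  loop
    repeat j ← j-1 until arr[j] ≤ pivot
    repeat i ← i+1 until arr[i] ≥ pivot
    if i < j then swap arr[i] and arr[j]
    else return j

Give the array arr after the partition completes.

4 3 9 5 6 7 8 1 12 10

pivot = arr[0] = 10; i = -1, j = 10
j→9 (arr[9]=4≤10), i→0 (arr[0]=10≥10); i<j, swap → 4 3 9 5 6 7 12 1 8 10
j→8 (arr[8]=8≤10), i→6 (arr[6]=12≥10); i<j, swap → 4 3 9 5 6 7 8 1 12 10
j→7, i→8; i≥j, return j=7. arr = 4 3 9 5 6 7 8 1 12 10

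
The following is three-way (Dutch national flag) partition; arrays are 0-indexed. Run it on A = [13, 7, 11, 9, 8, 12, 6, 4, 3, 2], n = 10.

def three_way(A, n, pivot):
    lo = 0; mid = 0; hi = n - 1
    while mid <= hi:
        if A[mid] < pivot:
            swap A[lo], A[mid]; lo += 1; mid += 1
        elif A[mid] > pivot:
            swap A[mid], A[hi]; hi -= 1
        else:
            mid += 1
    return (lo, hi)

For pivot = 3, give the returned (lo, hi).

(1, 1)

pivot = 3; lo=0, mid=0, hi=9
A[mid]=13>3: swap A[0],A[9]; hi=8 → [2, 7, 11, 9, 8, 12, 6, 4, 3, 13]
A[mid]=2<3: swap A[0],A[0]; lo=1,mid=1 → [2, 7, 11, 9, 8, 12, 6, 4, 3, 13]
A[mid]=7>3: swap A[1],A[8]; hi=7 → [2, 3, 11, 9, 8, 12, 6, 4, 7, 13]
A[mid]=3=3: mid=2
A[mid]=11>3: swap A[2],A[7]; hi=6 → [2, 3, 4, 9, 8, 12, 6, 11, 7, 13]
A[mid]=4>3: swap A[2],A[6]; hi=5 → [2, 3, 6, 9, 8, 12, 4, 11, 7, 13]
A[mid]=6>3: swap A[2],A[5]; hi=4 → [2, 3, 12, 9, 8, 6, 4, 11, 7, 13]
A[mid]=12>3: swap A[2],A[4]; hi=3 → [2, 3, 8, 9, 12, 6, 4, 11, 7, 13]
A[mid]=8>3: swap A[2],A[3]; hi=2 → [2, 3, 9, 8, 12, 6, 4, 11, 7, 13]
A[mid]=9>3: swap A[2],A[2]; hi=1 → [2, 3, 9, 8, 12, 6, 4, 11, 7, 13]
end: lo=1, hi=1; A = [2, 3, 9, 8, 12, 6, 4, 11, 7, 13]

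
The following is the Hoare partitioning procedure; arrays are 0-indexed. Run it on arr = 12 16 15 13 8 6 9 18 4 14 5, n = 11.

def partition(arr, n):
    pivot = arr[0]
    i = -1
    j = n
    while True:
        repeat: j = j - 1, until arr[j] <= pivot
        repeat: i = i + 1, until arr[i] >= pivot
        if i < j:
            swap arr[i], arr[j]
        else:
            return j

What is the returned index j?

4

pivot = arr[0] = 12; i = -1, j = 11
j→10 (arr[10]=5≤12), i→0 (arr[0]=12≥12); i<j, swap → 5 16 15 13 8 6 9 18 4 14 12
j→8 (arr[8]=4≤12), i→1 (arr[1]=16≥12); i<j, swap → 5 4 15 13 8 6 9 18 16 14 12
j→6 (arr[6]=9≤12), i→2 (arr[2]=15≥12); i<j, swap → 5 4 9 13 8 6 15 18 16 14 12
j→5 (arr[5]=6≤12), i→3 (arr[3]=13≥12); i<j, swap → 5 4 9 6 8 13 15 18 16 14 12
j→4, i→5; i≥j, return j=4. arr = 5 4 9 6 8 13 15 18 16 14 12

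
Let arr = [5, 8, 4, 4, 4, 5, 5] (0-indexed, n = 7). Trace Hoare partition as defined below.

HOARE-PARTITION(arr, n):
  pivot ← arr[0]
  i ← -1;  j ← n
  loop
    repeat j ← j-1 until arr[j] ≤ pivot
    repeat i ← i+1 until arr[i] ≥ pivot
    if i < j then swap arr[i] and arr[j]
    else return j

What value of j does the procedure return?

pivot = arr[0] = 5; i = -1, j = 7
j→6 (arr[6]=5≤5), i→0 (arr[0]=5≥5); i<j, swap → [5, 8, 4, 4, 4, 5, 5]
j→5 (arr[5]=5≤5), i→1 (arr[1]=8≥5); i<j, swap → [5, 5, 4, 4, 4, 8, 5]
j→4, i→5; i≥j, return j=4. arr = [5, 5, 4, 4, 4, 8, 5]

4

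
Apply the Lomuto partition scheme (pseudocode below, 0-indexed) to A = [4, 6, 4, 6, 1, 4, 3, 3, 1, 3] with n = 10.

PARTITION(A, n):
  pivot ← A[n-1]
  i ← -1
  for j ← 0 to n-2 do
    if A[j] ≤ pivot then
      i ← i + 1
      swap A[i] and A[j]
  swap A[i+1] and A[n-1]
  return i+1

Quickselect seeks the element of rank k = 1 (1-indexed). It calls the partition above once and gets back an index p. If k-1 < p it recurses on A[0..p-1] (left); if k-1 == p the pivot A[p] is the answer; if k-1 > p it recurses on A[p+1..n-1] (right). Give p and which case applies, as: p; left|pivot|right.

pivot = A[9] = 3; i = -1
j=0: A[0]=4 > 3 → no swap
j=1: A[1]=6 > 3 → no swap
j=2: A[2]=4 > 3 → no swap
j=3: A[3]=6 > 3 → no swap
j=4: A[4]=1 ≤ 3 → i=0, swap A[0],A[4] → [1, 6, 4, 6, 4, 4, 3, 3, 1, 3]
j=5: A[5]=4 > 3 → no swap
j=6: A[6]=3 ≤ 3 → i=1, swap A[1],A[6] → [1, 3, 4, 6, 4, 4, 6, 3, 1, 3]
j=7: A[7]=3 ≤ 3 → i=2, swap A[2],A[7] → [1, 3, 3, 6, 4, 4, 6, 4, 1, 3]
j=8: A[8]=1 ≤ 3 → i=3, swap A[3],A[8] → [1, 3, 3, 1, 4, 4, 6, 4, 6, 3]
final swap A[4],A[9] → [1, 3, 3, 1, 3, 4, 6, 4, 6, 4]; return 4
p = 4; k-1 = 0 < 4 ⇒ left

4; left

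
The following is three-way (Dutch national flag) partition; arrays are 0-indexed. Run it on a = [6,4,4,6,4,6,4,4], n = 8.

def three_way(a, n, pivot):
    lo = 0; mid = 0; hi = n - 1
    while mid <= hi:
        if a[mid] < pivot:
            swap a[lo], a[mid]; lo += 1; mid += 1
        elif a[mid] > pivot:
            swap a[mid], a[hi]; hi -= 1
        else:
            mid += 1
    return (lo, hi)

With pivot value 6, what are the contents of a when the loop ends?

[4,4,4,4,4,6,6,6]

pivot = 6; lo=0, mid=0, hi=7
a[mid]=6=6: mid=1
a[mid]=4<6: swap a[0],a[1]; lo=1,mid=2 → [4,6,4,6,4,6,4,4]
a[mid]=4<6: swap a[1],a[2]; lo=2,mid=3 → [4,4,6,6,4,6,4,4]
a[mid]=6=6: mid=4
a[mid]=4<6: swap a[2],a[4]; lo=3,mid=5 → [4,4,4,6,6,6,4,4]
a[mid]=6=6: mid=6
a[mid]=4<6: swap a[3],a[6]; lo=4,mid=7 → [4,4,4,4,6,6,6,4]
a[mid]=4<6: swap a[4],a[7]; lo=5,mid=8 → [4,4,4,4,4,6,6,6]
end: lo=5, hi=7; a = [4,4,4,4,4,6,6,6]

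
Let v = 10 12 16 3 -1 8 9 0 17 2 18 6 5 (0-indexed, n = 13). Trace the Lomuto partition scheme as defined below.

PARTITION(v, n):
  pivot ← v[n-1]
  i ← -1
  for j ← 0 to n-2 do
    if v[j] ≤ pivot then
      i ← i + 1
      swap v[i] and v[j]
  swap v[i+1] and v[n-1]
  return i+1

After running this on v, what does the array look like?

pivot = v[12] = 5; i = -1
j=0: v[0]=10 > 5 → no swap
j=1: v[1]=12 > 5 → no swap
j=2: v[2]=16 > 5 → no swap
j=3: v[3]=3 ≤ 5 → i=0, swap v[0],v[3] → 3 12 16 10 -1 8 9 0 17 2 18 6 5
j=4: v[4]=-1 ≤ 5 → i=1, swap v[1],v[4] → 3 -1 16 10 12 8 9 0 17 2 18 6 5
j=5: v[5]=8 > 5 → no swap
j=6: v[6]=9 > 5 → no swap
j=7: v[7]=0 ≤ 5 → i=2, swap v[2],v[7] → 3 -1 0 10 12 8 9 16 17 2 18 6 5
j=8: v[8]=17 > 5 → no swap
j=9: v[9]=2 ≤ 5 → i=3, swap v[3],v[9] → 3 -1 0 2 12 8 9 16 17 10 18 6 5
j=10: v[10]=18 > 5 → no swap
j=11: v[11]=6 > 5 → no swap
final swap v[4],v[12] → 3 -1 0 2 5 8 9 16 17 10 18 6 12; return 4

3 -1 0 2 5 8 9 16 17 10 18 6 12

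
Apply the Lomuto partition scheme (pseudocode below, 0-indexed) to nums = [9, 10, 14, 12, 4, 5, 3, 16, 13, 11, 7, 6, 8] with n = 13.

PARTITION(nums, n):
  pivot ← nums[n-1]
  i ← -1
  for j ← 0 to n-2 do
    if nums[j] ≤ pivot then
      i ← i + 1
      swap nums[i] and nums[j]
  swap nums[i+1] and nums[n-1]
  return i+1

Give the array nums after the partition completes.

pivot=8, i=-1
j=0: 9>8, skip
j=1: 10>8, skip
j=2: 14>8, skip
j=3: 12>8, skip
j=4: 4≤8, i=0, swap(0,4) ⇒ [4, 10, 14, 12, 9, 5, 3, 16, 13, 11, 7, 6, 8]
j=5: 5≤8, i=1, swap(1,5) ⇒ [4, 5, 14, 12, 9, 10, 3, 16, 13, 11, 7, 6, 8]
j=6: 3≤8, i=2, swap(2,6) ⇒ [4, 5, 3, 12, 9, 10, 14, 16, 13, 11, 7, 6, 8]
j=7: 16>8, skip
j=8: 13>8, skip
j=9: 11>8, skip
j=10: 7≤8, i=3, swap(3,10) ⇒ [4, 5, 3, 7, 9, 10, 14, 16, 13, 11, 12, 6, 8]
j=11: 6≤8, i=4, swap(4,11) ⇒ [4, 5, 3, 7, 6, 10, 14, 16, 13, 11, 12, 9, 8]
swap(5,12) ⇒ [4, 5, 3, 7, 6, 8, 14, 16, 13, 11, 12, 9, 10]; return 5

[4, 5, 3, 7, 6, 8, 14, 16, 13, 11, 12, 9, 10]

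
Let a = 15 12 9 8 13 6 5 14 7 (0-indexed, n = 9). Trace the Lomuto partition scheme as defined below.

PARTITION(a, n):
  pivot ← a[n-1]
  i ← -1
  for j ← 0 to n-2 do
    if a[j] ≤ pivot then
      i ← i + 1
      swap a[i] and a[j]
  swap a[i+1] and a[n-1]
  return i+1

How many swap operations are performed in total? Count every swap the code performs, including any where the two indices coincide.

pivot = a[8] = 7; i = -1
j=0: a[0]=15 > 7 → no swap
j=1: a[1]=12 > 7 → no swap
j=2: a[2]=9 > 7 → no swap
j=3: a[3]=8 > 7 → no swap
j=4: a[4]=13 > 7 → no swap
j=5: a[5]=6 ≤ 7 → i=0, swap a[0],a[5] → 6 12 9 8 13 15 5 14 7
j=6: a[6]=5 ≤ 7 → i=1, swap a[1],a[6] → 6 5 9 8 13 15 12 14 7
j=7: a[7]=14 > 7 → no swap
final swap a[2],a[8] → 6 5 7 8 13 15 12 14 9; return 2

3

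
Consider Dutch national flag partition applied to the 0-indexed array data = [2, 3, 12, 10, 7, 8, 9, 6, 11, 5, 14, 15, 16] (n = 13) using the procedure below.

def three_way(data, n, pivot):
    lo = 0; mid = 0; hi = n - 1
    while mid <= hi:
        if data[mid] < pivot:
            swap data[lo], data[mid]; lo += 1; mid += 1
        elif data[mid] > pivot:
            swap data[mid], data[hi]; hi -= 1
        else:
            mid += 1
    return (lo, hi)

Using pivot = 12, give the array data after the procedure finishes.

[2, 3, 10, 7, 8, 9, 6, 11, 5, 12, 15, 16, 14]

lo=0 mid=0 hi=12
2<12: swap(0,0), lo=1 mid=1 ⇒ [2, 3, 12, 10, 7, 8, 9, 6, 11, 5, 14, 15, 16]
3<12: swap(1,1), lo=2 mid=2 ⇒ [2, 3, 12, 10, 7, 8, 9, 6, 11, 5, 14, 15, 16]
12=12: mid=3
10<12: swap(2,3), lo=3 mid=4 ⇒ [2, 3, 10, 12, 7, 8, 9, 6, 11, 5, 14, 15, 16]
7<12: swap(3,4), lo=4 mid=5 ⇒ [2, 3, 10, 7, 12, 8, 9, 6, 11, 5, 14, 15, 16]
8<12: swap(4,5), lo=5 mid=6 ⇒ [2, 3, 10, 7, 8, 12, 9, 6, 11, 5, 14, 15, 16]
9<12: swap(5,6), lo=6 mid=7 ⇒ [2, 3, 10, 7, 8, 9, 12, 6, 11, 5, 14, 15, 16]
6<12: swap(6,7), lo=7 mid=8 ⇒ [2, 3, 10, 7, 8, 9, 6, 12, 11, 5, 14, 15, 16]
11<12: swap(7,8), lo=8 mid=9 ⇒ [2, 3, 10, 7, 8, 9, 6, 11, 12, 5, 14, 15, 16]
5<12: swap(8,9), lo=9 mid=10 ⇒ [2, 3, 10, 7, 8, 9, 6, 11, 5, 12, 14, 15, 16]
14>12: swap(10,12), hi=11 ⇒ [2, 3, 10, 7, 8, 9, 6, 11, 5, 12, 16, 15, 14]
16>12: swap(10,11), hi=10 ⇒ [2, 3, 10, 7, 8, 9, 6, 11, 5, 12, 15, 16, 14]
15>12: swap(10,10), hi=9 ⇒ [2, 3, 10, 7, 8, 9, 6, 11, 5, 12, 15, 16, 14]
done. lo=9 hi=9; data=[2, 3, 10, 7, 8, 9, 6, 11, 5, 12, 15, 16, 14]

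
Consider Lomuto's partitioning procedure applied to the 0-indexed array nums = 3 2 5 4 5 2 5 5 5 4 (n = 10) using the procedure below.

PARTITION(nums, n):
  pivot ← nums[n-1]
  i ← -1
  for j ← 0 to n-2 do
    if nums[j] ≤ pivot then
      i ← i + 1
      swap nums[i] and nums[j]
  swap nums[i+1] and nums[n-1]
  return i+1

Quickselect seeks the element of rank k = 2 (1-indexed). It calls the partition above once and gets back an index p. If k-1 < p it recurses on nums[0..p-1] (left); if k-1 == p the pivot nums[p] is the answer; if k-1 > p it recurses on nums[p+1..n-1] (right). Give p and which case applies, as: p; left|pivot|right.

pivot = nums[9] = 4; i = -1
j=0: nums[0]=3 ≤ 4 → i=0, swap nums[0],nums[0] (no change) → 3 2 5 4 5 2 5 5 5 4
j=1: nums[1]=2 ≤ 4 → i=1, swap nums[1],nums[1] (no change) → 3 2 5 4 5 2 5 5 5 4
j=2: nums[2]=5 > 4 → no swap
j=3: nums[3]=4 ≤ 4 → i=2, swap nums[2],nums[3] → 3 2 4 5 5 2 5 5 5 4
j=4: nums[4]=5 > 4 → no swap
j=5: nums[5]=2 ≤ 4 → i=3, swap nums[3],nums[5] → 3 2 4 2 5 5 5 5 5 4
j=6: nums[6]=5 > 4 → no swap
j=7: nums[7]=5 > 4 → no swap
j=8: nums[8]=5 > 4 → no swap
final swap nums[4],nums[9] → 3 2 4 2 4 5 5 5 5 5; return 4
p = 4; k-1 = 1 < 4 ⇒ left

4; left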